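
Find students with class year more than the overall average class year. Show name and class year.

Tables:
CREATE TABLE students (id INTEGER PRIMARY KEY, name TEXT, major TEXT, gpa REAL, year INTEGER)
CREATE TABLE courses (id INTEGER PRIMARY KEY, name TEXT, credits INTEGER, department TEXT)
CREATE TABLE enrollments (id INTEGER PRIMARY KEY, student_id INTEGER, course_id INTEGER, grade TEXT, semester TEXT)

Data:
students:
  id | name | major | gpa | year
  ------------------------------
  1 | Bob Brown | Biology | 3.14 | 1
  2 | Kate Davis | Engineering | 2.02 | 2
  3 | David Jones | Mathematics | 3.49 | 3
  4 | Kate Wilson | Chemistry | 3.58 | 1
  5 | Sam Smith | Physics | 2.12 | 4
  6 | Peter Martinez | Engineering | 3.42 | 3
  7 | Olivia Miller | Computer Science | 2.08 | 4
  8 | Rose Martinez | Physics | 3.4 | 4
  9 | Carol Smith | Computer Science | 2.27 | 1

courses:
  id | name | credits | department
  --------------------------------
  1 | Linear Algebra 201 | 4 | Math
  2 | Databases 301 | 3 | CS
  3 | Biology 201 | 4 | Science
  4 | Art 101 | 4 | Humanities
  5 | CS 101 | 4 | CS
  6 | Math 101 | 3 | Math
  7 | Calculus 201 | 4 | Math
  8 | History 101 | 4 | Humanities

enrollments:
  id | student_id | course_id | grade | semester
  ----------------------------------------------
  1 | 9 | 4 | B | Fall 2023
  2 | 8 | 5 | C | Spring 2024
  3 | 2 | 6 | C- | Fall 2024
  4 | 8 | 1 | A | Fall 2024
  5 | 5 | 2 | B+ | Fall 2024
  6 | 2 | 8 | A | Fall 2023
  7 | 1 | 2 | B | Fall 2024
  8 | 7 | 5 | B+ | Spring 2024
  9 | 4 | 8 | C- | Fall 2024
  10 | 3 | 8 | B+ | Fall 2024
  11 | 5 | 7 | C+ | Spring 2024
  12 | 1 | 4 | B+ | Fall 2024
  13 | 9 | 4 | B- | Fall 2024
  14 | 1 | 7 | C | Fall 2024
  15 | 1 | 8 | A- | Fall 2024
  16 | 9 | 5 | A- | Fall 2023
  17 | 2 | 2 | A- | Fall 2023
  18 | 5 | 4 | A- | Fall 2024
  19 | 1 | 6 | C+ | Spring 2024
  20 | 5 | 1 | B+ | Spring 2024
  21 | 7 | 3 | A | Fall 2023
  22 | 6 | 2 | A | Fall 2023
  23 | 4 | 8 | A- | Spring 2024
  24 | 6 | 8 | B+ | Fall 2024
SELECT name, year FROM students WHERE year > (SELECT AVG(year) FROM students)

Execution result:
name | year
David Jones | 3
Sam Smith | 4
Peter Martinez | 3
Olivia Miller | 4
Rose Martinez | 4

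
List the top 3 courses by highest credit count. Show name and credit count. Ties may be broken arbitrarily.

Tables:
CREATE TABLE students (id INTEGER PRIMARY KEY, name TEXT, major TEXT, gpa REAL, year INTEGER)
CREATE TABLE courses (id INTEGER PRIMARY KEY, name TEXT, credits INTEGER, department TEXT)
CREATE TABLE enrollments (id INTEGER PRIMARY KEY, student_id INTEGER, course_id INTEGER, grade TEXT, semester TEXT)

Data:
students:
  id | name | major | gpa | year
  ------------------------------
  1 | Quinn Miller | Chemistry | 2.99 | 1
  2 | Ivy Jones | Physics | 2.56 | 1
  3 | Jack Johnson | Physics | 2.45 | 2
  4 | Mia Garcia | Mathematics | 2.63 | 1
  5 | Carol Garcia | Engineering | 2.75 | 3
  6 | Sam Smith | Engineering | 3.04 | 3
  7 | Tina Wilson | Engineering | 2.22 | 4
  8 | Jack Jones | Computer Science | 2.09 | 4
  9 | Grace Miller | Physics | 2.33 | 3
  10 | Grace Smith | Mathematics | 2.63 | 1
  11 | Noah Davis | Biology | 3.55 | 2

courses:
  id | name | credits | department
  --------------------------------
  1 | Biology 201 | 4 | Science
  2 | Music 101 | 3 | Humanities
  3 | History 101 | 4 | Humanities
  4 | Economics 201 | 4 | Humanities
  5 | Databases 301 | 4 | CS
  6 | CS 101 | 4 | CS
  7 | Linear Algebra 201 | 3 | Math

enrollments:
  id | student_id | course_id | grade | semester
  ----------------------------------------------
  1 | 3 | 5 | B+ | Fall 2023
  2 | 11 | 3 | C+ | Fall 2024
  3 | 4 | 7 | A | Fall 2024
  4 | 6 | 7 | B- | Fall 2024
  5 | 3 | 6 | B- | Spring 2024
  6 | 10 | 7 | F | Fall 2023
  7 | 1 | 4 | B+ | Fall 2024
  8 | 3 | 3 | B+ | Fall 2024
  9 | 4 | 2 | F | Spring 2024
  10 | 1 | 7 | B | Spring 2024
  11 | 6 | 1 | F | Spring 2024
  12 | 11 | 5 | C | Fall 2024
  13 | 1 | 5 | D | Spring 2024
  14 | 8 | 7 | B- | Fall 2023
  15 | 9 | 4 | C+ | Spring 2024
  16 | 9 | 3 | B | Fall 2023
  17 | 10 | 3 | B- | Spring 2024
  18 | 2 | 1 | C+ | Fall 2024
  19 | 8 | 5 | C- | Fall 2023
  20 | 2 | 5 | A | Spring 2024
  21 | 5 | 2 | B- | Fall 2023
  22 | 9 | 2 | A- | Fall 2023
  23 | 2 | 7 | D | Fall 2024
SELECT name, credits FROM courses ORDER BY credits DESC LIMIT 3

Execution result:
name | credits
Biology 201 | 4
History 101 | 4
Economics 201 | 4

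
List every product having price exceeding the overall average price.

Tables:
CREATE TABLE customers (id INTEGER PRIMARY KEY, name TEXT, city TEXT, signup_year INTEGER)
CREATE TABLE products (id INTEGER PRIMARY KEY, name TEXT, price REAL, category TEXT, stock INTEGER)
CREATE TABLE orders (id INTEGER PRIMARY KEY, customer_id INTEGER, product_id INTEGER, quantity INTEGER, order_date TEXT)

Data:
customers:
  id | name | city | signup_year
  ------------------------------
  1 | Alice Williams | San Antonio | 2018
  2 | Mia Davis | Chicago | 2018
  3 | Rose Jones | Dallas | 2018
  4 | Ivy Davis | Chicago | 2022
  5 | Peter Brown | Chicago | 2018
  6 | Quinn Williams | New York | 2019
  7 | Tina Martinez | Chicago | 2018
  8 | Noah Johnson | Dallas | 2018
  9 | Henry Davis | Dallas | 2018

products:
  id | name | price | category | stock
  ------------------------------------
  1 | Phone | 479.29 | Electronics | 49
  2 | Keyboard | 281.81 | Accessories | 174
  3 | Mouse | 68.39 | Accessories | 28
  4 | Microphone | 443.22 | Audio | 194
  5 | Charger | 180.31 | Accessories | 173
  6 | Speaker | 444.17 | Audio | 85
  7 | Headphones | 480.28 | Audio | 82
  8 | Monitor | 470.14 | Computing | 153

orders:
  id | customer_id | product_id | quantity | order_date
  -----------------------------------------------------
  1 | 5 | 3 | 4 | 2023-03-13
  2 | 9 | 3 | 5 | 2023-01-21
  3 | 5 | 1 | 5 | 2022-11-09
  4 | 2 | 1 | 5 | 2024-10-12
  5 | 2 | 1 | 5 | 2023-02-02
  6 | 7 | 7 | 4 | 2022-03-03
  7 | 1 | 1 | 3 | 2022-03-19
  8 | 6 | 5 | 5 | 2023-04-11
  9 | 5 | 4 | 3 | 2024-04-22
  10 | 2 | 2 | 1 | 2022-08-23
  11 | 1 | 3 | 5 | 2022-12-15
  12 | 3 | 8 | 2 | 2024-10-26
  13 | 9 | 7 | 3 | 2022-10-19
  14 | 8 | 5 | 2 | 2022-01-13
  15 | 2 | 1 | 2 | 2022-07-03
SELECT name, price FROM products WHERE price > (SELECT AVG(price) FROM products)

Execution result:
name | price
Phone | 479.29
Microphone | 443.22
Speaker | 444.17
Headphones | 480.28
Monitor | 470.14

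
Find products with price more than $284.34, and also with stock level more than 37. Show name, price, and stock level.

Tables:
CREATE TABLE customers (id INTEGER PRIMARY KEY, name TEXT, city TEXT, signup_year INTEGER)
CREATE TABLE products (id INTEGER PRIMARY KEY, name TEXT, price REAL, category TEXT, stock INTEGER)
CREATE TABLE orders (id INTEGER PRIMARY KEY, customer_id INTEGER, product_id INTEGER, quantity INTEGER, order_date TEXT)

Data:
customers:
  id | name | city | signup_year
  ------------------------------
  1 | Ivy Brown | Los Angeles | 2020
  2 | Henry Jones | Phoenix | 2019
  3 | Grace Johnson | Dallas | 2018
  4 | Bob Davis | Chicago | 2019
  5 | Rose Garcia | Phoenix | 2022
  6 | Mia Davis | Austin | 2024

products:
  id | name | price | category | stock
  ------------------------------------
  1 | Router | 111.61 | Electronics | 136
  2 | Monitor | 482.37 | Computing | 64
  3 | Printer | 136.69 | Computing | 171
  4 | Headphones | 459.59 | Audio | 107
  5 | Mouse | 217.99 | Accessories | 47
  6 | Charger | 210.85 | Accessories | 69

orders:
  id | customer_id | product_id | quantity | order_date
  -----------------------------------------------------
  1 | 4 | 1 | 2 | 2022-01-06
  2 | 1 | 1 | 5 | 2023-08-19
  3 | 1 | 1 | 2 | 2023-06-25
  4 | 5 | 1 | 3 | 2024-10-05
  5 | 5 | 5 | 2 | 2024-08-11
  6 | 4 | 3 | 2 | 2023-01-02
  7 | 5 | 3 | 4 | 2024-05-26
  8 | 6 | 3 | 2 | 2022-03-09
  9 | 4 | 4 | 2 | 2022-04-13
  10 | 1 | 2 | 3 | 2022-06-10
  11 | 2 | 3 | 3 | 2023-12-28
SELECT name, price, stock FROM products WHERE price > 284.34 AND stock > 37

Execution result:
name | price | stock
Monitor | 482.37 | 64
Headphones | 459.59 | 107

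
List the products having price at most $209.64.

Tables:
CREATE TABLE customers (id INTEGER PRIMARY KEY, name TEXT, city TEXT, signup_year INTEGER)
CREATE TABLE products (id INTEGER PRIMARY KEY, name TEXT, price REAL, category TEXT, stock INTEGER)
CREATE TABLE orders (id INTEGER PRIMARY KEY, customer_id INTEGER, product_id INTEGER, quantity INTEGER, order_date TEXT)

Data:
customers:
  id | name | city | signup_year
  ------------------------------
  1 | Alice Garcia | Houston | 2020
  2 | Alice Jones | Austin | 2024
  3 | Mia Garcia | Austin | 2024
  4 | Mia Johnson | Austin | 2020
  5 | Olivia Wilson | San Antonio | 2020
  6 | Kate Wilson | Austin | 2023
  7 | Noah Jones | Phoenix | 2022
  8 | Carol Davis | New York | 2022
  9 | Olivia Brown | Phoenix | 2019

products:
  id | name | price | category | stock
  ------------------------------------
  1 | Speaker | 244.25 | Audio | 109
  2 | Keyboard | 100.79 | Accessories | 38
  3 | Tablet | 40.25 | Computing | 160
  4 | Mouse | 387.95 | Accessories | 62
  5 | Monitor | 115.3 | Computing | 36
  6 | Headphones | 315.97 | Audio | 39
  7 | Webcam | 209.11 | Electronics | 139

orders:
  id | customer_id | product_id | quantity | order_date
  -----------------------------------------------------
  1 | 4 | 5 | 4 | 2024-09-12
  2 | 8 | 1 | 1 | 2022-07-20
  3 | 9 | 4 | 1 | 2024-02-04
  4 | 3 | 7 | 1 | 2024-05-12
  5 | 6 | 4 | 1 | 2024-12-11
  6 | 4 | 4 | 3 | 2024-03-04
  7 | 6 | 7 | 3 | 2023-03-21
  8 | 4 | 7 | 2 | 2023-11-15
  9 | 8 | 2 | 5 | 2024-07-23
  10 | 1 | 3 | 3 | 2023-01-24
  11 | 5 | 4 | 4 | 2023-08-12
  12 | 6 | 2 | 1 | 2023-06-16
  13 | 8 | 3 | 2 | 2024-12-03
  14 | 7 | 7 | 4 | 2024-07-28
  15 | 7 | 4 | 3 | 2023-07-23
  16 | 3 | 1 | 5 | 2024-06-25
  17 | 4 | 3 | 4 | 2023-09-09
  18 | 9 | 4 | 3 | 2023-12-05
SELECT name, price FROM products WHERE price <= 209.64

Execution result:
name | price
Keyboard | 100.79
Tablet | 40.25
Monitor | 115.30
Webcam | 209.11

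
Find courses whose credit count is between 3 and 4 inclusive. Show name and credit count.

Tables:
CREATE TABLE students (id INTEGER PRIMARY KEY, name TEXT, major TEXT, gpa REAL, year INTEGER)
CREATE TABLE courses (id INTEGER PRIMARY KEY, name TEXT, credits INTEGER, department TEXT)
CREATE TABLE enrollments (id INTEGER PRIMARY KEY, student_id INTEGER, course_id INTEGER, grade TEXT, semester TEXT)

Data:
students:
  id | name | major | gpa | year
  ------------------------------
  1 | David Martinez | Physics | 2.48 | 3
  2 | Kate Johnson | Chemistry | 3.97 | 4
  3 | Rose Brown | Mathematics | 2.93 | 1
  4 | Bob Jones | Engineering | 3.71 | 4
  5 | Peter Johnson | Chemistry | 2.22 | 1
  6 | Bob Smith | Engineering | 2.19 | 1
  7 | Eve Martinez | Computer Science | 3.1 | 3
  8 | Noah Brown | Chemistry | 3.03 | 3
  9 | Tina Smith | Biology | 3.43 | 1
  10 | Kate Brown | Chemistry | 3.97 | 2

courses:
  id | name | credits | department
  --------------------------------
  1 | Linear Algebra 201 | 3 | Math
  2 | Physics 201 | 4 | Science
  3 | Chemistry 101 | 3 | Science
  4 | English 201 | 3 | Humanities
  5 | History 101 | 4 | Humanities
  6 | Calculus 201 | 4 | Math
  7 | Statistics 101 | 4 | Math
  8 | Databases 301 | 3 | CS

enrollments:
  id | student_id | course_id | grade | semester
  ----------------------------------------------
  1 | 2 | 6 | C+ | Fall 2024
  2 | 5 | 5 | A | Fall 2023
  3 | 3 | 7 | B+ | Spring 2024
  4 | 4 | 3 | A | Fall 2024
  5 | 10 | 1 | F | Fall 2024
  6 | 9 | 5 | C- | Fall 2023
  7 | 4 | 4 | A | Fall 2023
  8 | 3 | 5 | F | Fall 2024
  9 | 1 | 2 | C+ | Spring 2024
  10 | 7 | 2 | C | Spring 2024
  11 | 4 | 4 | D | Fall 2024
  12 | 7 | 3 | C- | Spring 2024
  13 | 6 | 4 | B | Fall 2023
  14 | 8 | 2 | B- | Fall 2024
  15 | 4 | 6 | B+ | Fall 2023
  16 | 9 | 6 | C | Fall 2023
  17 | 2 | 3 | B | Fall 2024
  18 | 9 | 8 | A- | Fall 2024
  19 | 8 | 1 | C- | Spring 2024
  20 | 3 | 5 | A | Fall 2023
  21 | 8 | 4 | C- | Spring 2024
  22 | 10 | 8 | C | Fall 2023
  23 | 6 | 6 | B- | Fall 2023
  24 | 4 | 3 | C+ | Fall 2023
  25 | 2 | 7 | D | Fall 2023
SELECT name, credits FROM courses WHERE credits BETWEEN 3 AND 4

Execution result:
name | credits
Linear Algebra 201 | 3
Physics 201 | 4
Chemistry 101 | 3
English 201 | 3
History 101 | 4
Calculus 201 | 4
Statistics 101 | 4
Databases 301 | 3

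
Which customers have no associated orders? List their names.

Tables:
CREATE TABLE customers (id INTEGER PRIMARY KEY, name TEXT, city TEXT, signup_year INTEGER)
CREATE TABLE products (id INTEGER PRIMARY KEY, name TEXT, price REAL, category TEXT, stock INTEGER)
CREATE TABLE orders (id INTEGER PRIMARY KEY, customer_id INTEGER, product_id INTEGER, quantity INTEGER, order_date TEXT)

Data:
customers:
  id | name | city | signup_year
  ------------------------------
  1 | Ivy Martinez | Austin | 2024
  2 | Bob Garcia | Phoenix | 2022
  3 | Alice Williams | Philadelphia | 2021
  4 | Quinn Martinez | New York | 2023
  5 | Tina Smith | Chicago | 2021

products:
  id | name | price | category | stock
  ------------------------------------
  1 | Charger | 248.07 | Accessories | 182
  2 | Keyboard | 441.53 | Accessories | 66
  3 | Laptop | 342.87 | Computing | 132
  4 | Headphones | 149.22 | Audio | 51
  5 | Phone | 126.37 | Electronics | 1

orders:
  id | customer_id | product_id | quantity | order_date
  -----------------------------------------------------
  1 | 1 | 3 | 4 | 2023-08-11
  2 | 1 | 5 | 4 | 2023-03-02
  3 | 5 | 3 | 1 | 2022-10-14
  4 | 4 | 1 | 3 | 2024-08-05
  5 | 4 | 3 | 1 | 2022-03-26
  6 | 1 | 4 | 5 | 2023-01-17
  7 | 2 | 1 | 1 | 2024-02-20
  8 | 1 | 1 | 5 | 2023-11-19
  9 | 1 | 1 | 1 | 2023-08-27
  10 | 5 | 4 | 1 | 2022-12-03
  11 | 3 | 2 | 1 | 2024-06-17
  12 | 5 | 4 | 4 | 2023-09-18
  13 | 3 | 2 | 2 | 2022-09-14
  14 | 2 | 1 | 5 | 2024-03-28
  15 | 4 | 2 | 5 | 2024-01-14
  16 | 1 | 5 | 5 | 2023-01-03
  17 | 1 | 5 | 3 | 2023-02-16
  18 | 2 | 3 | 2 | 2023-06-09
SELECT p.name FROM customers p LEFT JOIN orders c ON c.customer_id = p.id WHERE c.id IS NULL

Execution result:
(no rows)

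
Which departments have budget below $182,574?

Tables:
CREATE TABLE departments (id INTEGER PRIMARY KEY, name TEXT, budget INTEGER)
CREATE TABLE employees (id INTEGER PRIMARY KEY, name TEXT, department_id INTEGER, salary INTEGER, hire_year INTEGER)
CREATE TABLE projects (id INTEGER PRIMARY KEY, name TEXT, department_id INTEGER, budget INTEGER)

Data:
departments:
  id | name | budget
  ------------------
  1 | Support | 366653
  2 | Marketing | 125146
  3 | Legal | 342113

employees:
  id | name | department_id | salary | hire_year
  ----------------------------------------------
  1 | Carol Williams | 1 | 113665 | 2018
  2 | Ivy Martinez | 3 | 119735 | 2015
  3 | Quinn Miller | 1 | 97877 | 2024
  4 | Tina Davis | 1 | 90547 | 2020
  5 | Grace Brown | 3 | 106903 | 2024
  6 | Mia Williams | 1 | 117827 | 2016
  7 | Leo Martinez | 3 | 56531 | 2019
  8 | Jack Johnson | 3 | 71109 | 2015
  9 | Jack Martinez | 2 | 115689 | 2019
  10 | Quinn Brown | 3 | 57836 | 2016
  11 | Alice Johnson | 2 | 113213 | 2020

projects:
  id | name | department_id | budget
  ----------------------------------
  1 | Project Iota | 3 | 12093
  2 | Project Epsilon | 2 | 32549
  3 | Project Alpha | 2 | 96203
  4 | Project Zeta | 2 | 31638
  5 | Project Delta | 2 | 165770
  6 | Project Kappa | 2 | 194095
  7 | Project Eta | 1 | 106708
SELECT name, budget FROM departments WHERE budget < 182574

Execution result:
name | budget
Marketing | 125146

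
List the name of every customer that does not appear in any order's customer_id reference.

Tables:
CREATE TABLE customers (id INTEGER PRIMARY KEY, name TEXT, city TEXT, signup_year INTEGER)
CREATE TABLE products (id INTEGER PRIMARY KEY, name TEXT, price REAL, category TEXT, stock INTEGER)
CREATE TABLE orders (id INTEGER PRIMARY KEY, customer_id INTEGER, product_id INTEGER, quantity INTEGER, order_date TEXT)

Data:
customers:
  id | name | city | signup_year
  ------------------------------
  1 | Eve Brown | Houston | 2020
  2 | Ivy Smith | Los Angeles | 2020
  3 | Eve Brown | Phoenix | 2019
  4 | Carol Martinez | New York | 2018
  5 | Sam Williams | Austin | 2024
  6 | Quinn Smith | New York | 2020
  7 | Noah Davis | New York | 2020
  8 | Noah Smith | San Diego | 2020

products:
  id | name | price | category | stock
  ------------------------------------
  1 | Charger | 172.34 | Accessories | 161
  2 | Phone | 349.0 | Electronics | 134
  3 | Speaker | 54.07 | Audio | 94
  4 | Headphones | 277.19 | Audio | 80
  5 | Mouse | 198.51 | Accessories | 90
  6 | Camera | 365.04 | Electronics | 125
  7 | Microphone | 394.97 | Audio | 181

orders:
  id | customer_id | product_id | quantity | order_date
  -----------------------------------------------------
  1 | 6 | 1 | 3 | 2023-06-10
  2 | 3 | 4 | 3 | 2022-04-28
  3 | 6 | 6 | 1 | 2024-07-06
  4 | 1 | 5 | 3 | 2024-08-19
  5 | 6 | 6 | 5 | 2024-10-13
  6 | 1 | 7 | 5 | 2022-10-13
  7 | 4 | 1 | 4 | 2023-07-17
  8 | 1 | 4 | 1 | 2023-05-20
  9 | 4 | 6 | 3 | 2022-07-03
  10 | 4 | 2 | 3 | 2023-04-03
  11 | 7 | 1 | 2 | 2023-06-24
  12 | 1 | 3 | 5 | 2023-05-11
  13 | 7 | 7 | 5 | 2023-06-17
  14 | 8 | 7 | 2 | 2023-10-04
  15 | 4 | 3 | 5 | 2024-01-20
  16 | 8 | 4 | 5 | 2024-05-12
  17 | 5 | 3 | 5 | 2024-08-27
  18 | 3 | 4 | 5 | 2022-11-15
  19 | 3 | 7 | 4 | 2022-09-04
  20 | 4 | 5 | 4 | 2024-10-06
SELECT p.name FROM customers p LEFT JOIN orders c ON c.customer_id = p.id WHERE c.id IS NULL

Execution result:
Ivy Smith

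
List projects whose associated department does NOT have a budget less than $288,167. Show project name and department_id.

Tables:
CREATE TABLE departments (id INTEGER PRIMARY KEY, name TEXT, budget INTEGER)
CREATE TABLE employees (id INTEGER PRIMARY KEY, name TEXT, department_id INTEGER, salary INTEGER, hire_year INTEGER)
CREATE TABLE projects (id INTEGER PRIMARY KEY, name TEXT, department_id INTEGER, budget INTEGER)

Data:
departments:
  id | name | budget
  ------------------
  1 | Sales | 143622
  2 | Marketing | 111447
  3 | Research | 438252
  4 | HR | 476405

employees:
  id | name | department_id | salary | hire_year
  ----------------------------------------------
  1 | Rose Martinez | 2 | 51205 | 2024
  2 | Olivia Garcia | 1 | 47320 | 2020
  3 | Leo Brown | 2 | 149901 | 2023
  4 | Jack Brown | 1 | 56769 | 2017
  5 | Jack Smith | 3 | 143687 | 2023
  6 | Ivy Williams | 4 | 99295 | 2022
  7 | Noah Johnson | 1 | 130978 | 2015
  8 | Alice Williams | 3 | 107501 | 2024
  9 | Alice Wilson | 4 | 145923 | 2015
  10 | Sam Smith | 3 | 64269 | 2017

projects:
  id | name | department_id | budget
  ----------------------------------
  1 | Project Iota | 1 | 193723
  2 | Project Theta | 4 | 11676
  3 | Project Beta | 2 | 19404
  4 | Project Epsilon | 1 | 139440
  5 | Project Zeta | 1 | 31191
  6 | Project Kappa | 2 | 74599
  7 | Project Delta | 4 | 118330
SELECT name, department_id FROM projects WHERE department_id NOT IN (SELECT id FROM departments WHERE budget < 288167)

Execution result:
name | department_id
Project Theta | 4
Project Delta | 4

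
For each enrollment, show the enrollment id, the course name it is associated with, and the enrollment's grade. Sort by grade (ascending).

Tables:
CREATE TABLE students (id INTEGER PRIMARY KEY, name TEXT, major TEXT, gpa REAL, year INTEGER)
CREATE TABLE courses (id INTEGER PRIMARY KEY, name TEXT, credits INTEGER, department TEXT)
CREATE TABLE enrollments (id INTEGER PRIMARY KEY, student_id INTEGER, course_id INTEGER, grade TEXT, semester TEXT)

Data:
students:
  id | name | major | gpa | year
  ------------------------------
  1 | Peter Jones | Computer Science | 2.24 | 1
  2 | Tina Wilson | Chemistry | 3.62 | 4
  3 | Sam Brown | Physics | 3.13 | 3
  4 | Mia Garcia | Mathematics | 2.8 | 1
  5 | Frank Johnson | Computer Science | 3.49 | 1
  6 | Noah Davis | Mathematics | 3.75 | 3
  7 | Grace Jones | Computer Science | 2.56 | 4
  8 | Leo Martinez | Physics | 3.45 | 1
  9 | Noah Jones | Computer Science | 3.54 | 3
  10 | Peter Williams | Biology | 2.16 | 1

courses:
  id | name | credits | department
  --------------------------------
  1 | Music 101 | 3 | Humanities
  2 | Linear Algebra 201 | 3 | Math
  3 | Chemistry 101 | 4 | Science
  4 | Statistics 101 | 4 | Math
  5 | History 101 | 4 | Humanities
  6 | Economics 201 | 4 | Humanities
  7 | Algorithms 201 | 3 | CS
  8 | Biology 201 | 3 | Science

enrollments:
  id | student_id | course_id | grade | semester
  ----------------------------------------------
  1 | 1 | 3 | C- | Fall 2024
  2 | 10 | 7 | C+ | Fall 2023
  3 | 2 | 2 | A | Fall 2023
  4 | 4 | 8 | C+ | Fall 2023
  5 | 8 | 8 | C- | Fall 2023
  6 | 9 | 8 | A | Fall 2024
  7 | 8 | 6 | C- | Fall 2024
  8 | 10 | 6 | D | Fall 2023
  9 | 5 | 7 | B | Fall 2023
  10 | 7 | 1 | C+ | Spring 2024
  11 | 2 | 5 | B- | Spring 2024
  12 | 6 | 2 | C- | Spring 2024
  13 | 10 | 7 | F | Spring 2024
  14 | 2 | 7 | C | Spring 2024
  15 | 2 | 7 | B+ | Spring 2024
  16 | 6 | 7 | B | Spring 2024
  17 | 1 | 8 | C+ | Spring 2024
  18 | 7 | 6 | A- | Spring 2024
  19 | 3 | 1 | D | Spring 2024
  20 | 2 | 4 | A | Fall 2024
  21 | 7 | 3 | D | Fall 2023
SELECT c.id, p.name AS course, c.grade FROM enrollments c JOIN courses p ON c.course_id = p.id ORDER BY c.grade ASC

Execution result:
id | course | grade
3 | Linear Algebra 201 | A
6 | Biology 201 | A
20 | Statistics 101 | A
18 | Economics 201 | A-
9 | Algorithms 201 | B
16 | Algorithms 201 | B
15 | Algorithms 201 | B+
11 | History 101 | B-
14 | Algorithms 201 | C
2 | Algorithms 201 | C+
4 | Biology 201 | C+
10 | Music 101 | C+
17 | Biology 201 | C+
1 | Chemistry 101 | C-
5 | Biology 201 | C-
7 | Economics 201 | C-
12 | Linear Algebra 201 | C-
8 | Economics 201 | D
19 | Music 101 | D
21 | Chemistry 101 | D
13 | Algorithms 201 | F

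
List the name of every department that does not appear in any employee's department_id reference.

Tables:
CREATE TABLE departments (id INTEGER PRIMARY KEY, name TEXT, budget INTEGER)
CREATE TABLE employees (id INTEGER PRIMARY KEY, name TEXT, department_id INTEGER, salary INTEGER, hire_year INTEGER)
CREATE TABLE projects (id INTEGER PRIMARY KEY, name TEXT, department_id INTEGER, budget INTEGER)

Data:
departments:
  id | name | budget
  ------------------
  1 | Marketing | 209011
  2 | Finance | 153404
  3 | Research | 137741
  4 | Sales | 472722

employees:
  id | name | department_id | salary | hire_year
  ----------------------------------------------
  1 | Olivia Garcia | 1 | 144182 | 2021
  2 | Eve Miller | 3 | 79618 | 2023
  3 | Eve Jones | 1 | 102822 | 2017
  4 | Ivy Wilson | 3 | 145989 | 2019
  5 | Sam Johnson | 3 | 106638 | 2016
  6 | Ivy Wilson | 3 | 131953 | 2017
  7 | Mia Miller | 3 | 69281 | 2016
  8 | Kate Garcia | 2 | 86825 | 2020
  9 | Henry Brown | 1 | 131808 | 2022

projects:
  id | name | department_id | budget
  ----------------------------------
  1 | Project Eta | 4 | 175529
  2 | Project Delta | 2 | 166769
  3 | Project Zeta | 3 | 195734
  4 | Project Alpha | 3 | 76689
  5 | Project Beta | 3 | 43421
SELECT p.name FROM departments p LEFT JOIN employees c ON c.department_id = p.id WHERE c.id IS NULL

Execution result:
Sales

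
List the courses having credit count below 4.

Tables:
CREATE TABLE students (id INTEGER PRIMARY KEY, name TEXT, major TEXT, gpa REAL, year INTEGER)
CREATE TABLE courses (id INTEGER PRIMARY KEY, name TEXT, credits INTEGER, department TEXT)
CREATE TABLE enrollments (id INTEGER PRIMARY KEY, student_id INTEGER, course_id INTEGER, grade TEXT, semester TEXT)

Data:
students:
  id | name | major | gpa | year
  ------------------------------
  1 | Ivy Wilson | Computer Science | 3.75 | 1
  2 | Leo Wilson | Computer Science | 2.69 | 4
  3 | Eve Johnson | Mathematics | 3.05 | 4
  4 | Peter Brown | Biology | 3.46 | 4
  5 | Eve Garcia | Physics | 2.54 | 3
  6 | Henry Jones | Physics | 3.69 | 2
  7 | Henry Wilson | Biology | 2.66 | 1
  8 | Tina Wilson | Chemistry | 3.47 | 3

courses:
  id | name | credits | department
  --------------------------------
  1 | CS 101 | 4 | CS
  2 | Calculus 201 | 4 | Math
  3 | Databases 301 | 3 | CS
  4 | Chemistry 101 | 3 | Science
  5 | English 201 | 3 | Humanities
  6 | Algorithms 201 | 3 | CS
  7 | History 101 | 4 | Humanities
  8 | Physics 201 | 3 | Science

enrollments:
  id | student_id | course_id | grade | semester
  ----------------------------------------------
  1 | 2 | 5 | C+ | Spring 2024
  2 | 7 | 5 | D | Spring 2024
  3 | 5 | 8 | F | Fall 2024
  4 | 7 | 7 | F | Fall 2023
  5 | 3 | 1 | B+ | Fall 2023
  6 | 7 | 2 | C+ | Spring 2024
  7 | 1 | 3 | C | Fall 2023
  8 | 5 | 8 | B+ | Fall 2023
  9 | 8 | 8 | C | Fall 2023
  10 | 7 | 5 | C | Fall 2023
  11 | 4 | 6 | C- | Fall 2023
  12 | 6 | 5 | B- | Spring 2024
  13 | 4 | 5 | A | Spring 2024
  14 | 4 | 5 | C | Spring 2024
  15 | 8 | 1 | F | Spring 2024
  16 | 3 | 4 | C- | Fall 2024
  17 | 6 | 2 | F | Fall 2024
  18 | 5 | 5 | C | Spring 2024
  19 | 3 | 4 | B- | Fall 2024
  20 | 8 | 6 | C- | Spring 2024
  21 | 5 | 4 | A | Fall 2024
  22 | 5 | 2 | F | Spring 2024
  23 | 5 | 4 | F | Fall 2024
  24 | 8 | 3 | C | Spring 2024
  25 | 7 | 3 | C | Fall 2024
SELECT name, credits FROM courses WHERE credits < 4

Execution result:
name | credits
Databases 301 | 3
Chemistry 101 | 3
English 201 | 3
Algorithms 201 | 3
Physics 201 | 3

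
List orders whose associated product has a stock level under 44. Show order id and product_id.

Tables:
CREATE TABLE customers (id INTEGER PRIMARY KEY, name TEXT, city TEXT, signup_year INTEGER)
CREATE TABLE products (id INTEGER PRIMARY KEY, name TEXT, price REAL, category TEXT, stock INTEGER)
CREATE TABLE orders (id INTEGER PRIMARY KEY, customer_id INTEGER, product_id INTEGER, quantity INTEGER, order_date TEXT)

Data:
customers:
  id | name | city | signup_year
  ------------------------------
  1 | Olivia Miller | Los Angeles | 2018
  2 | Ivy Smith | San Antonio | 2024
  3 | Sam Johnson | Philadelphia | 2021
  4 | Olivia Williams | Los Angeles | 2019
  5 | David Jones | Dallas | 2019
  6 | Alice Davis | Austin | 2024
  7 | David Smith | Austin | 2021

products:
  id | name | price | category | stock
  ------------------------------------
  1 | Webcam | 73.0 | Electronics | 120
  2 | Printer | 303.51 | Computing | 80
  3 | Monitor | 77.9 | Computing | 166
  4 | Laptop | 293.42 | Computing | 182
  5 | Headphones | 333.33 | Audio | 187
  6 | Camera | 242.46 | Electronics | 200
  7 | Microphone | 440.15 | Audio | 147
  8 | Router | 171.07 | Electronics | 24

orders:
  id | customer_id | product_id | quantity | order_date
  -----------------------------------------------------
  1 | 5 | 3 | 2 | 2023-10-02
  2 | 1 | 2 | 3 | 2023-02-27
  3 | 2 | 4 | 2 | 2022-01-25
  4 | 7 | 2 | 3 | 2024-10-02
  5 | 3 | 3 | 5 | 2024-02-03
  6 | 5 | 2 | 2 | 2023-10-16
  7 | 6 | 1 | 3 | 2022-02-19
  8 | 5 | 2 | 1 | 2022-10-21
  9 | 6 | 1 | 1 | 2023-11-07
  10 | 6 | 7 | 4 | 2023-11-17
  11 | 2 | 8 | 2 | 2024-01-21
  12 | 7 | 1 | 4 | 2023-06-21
SELECT id, product_id FROM orders WHERE product_id IN (SELECT id FROM products WHERE stock < 44)

Execution result:
id | product_id
11 | 8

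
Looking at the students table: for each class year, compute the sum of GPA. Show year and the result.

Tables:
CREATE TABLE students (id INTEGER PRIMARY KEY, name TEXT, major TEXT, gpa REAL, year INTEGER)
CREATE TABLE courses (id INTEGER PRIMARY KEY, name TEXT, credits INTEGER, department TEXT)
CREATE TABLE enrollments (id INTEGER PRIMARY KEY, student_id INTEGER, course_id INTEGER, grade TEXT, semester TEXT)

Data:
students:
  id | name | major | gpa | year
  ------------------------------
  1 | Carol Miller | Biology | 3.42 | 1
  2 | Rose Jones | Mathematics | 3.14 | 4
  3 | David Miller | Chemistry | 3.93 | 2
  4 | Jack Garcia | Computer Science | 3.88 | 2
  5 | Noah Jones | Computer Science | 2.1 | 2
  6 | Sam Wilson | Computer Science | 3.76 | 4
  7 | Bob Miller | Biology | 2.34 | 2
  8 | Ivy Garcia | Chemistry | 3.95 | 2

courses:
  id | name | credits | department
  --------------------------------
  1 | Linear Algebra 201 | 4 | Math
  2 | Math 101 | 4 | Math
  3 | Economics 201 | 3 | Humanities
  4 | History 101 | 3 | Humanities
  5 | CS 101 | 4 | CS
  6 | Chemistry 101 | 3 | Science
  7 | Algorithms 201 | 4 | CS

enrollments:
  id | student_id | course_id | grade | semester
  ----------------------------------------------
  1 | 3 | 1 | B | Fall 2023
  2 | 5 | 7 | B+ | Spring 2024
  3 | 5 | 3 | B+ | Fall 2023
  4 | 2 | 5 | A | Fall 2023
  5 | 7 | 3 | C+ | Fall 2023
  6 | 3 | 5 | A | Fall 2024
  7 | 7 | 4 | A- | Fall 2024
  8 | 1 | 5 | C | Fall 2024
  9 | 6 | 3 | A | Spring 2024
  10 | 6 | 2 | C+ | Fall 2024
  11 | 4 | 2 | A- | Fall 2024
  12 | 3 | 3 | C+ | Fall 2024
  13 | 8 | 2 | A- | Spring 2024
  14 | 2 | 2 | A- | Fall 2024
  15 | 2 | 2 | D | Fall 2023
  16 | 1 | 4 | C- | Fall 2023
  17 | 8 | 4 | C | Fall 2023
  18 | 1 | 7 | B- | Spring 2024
SELECT year, SUM(gpa) AS sum_gpa FROM students GROUP BY year

Execution result:
year | sum_gpa
1 | 3.42
2 | 16.20
4 | 6.90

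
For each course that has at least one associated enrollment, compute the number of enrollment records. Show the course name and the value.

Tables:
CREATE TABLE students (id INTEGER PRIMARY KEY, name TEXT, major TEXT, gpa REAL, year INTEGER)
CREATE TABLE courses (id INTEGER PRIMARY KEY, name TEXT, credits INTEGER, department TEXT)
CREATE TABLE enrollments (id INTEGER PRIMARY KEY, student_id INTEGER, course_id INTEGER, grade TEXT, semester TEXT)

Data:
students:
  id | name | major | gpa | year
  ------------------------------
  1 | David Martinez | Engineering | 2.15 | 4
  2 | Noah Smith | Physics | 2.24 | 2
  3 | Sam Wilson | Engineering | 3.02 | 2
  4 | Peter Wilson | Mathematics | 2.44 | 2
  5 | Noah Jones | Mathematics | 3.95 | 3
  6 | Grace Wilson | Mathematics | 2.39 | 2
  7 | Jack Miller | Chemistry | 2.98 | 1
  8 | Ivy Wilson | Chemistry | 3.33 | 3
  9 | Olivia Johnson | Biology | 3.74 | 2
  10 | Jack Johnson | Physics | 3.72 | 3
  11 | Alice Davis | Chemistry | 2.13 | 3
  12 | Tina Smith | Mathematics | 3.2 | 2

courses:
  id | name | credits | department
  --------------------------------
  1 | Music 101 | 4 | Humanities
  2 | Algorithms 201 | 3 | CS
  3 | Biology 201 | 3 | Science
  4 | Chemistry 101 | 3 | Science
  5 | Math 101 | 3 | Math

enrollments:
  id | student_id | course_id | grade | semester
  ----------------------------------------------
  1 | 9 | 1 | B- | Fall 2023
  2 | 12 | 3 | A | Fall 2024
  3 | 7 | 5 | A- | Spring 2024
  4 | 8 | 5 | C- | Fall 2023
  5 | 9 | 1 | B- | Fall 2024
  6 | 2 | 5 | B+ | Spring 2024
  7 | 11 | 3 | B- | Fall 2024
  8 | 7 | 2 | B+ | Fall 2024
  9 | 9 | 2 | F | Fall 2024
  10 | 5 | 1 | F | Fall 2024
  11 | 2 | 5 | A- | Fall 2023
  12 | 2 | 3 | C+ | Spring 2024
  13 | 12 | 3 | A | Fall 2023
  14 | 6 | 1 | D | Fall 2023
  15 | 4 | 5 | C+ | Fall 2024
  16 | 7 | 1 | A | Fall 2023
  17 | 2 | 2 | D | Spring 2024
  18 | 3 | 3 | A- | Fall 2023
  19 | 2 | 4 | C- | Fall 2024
SELECT p.name, COUNT(*) AS n FROM enrollments c JOIN courses p ON c.course_id = p.id GROUP BY p.id, p.name

Execution result:
name | n
Music 101 | 5
Algorithms 201 | 3
Biology 201 | 5
Chemistry 101 | 1
Math 101 | 5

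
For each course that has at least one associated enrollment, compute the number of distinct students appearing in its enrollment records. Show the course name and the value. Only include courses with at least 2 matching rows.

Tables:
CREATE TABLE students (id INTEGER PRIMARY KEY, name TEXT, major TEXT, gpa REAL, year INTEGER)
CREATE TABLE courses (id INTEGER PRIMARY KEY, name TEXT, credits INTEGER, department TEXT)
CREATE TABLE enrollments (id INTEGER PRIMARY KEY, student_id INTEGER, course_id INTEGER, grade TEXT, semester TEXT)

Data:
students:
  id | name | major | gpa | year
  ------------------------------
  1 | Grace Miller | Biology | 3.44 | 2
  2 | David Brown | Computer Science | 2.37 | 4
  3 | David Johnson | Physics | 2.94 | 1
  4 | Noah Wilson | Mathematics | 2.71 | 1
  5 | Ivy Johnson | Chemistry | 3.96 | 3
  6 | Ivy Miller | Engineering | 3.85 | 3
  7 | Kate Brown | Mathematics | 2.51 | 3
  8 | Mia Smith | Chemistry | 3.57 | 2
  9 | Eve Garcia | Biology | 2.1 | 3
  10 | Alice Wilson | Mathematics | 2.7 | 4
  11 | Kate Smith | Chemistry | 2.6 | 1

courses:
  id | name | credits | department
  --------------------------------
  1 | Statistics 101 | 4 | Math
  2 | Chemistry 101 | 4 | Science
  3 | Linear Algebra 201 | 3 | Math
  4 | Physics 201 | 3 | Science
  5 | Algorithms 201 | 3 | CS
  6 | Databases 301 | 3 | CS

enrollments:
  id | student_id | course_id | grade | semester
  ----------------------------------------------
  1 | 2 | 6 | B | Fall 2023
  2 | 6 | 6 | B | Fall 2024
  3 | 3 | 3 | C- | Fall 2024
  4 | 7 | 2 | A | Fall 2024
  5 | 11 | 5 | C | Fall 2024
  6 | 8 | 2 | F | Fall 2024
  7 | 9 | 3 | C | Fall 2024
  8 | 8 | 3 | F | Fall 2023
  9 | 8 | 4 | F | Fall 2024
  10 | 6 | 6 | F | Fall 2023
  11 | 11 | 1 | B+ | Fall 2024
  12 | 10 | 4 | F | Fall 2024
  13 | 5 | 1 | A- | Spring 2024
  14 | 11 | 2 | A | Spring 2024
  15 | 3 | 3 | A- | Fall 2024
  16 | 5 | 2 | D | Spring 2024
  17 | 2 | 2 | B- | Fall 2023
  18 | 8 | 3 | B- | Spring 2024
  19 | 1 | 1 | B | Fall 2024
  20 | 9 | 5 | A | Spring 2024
SELECT p.name, COUNT(DISTINCT c.student_id) AS distinct_student_count FROM enrollments c JOIN courses p ON c.course_id = p.id GROUP BY p.id, p.name HAVING COUNT(*) >= 2

Execution result:
name | distinct_student_count
Statistics 101 | 3
Chemistry 101 | 5
Linear Algebra 201 | 3
Physics 201 | 2
Algorithms 201 | 2
Databases 301 | 2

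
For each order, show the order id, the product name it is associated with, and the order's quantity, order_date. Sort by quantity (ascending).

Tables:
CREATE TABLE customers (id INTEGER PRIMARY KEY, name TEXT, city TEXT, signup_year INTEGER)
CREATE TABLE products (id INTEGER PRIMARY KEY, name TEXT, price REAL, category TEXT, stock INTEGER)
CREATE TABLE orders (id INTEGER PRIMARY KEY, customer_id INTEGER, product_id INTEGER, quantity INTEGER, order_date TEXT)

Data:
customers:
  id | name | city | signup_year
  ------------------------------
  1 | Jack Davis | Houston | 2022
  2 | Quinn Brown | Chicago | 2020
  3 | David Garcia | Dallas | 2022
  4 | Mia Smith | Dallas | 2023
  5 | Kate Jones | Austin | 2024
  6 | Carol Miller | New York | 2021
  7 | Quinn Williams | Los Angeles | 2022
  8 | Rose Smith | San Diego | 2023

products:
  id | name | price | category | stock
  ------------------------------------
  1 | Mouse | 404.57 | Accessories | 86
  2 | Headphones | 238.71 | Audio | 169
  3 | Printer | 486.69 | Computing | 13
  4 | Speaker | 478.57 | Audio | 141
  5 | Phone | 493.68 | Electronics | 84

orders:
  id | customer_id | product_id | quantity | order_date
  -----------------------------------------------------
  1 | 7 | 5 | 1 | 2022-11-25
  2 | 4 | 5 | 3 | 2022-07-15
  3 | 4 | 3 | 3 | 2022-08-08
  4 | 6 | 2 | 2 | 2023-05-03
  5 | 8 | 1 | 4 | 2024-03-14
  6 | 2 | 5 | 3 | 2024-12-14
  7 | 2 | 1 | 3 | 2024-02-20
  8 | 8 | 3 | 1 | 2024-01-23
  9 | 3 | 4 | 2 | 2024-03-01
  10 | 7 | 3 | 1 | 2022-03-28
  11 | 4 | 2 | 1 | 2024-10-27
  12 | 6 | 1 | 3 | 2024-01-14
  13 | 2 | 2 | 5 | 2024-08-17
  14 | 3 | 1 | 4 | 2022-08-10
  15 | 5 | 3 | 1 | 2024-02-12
SELECT c.id, p.name AS product, c.quantity, c.order_date FROM orders c JOIN products p ON c.product_id = p.id ORDER BY c.quantity ASC

Execution result:
id | product | quantity | order_date
1 | Phone | 1 | 2022-11-25
8 | Printer | 1 | 2024-01-23
10 | Printer | 1 | 2022-03-28
11 | Headphones | 1 | 2024-10-27
15 | Printer | 1 | 2024-02-12
4 | Headphones | 2 | 2023-05-03
9 | Speaker | 2 | 2024-03-01
2 | Phone | 3 | 2022-07-15
3 | Printer | 3 | 2022-08-08
6 | Phone | 3 | 2024-12-14
7 | Mouse | 3 | 2024-02-20
12 | Mouse | 3 | 2024-01-14
5 | Mouse | 4 | 2024-03-14
14 | Mouse | 4 | 2022-08-10
13 | Headphones | 5 | 2024-08-17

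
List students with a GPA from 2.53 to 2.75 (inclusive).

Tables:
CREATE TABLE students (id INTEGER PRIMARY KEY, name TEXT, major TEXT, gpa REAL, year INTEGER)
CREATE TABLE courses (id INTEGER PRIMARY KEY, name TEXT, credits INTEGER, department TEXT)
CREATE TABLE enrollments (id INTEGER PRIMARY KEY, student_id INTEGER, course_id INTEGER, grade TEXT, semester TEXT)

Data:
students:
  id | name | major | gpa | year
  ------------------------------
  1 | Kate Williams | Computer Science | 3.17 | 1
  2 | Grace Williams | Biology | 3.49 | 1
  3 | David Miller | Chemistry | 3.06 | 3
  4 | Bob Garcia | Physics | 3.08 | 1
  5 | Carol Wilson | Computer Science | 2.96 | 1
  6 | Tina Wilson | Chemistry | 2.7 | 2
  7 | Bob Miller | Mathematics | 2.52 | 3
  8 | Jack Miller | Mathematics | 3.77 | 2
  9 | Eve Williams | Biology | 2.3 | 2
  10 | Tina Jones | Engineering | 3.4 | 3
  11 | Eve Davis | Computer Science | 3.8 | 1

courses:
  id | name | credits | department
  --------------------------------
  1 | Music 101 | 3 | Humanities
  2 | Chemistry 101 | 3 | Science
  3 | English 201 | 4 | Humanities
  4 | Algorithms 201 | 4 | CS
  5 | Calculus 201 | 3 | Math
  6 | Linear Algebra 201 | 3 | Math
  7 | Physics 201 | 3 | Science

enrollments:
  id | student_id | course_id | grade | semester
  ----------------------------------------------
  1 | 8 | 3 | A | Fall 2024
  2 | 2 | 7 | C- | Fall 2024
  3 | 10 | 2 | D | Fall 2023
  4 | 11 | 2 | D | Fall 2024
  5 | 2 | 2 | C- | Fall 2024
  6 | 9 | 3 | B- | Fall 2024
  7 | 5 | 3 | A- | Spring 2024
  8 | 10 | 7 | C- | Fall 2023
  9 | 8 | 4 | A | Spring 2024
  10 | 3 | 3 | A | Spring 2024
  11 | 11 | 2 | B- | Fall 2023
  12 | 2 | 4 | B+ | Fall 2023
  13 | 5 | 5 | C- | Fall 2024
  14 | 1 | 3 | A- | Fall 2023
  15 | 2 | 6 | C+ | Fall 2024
SELECT name, gpa FROM students WHERE gpa BETWEEN 2.53 AND 2.75

Execution result:
name | gpa
Tina Wilson | 2.70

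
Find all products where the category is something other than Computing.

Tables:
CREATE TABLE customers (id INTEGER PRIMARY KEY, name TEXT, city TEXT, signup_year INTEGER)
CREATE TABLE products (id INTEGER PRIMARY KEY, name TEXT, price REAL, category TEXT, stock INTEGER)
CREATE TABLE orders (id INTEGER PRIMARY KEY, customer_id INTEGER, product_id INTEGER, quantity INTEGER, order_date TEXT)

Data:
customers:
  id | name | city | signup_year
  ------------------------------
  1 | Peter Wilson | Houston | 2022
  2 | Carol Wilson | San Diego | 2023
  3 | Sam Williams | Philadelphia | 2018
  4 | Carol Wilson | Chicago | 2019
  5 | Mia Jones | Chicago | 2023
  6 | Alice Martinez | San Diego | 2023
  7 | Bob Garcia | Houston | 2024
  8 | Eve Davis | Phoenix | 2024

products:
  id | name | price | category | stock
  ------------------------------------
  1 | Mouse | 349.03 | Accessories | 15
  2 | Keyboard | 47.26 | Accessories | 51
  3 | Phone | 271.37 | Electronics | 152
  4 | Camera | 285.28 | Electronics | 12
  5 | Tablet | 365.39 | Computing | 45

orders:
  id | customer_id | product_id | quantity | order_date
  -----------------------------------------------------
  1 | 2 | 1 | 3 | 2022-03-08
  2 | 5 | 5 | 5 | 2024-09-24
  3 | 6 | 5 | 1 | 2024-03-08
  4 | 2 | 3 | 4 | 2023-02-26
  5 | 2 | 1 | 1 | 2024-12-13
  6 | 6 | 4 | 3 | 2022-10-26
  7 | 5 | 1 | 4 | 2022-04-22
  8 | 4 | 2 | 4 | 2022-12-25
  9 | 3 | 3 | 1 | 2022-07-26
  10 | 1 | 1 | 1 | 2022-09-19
SELECT name, category FROM products WHERE category <> 'Computing'

Execution result:
name | category
Mouse | Accessories
Keyboard | Accessories
Phone | Electronics
Camera | Electronics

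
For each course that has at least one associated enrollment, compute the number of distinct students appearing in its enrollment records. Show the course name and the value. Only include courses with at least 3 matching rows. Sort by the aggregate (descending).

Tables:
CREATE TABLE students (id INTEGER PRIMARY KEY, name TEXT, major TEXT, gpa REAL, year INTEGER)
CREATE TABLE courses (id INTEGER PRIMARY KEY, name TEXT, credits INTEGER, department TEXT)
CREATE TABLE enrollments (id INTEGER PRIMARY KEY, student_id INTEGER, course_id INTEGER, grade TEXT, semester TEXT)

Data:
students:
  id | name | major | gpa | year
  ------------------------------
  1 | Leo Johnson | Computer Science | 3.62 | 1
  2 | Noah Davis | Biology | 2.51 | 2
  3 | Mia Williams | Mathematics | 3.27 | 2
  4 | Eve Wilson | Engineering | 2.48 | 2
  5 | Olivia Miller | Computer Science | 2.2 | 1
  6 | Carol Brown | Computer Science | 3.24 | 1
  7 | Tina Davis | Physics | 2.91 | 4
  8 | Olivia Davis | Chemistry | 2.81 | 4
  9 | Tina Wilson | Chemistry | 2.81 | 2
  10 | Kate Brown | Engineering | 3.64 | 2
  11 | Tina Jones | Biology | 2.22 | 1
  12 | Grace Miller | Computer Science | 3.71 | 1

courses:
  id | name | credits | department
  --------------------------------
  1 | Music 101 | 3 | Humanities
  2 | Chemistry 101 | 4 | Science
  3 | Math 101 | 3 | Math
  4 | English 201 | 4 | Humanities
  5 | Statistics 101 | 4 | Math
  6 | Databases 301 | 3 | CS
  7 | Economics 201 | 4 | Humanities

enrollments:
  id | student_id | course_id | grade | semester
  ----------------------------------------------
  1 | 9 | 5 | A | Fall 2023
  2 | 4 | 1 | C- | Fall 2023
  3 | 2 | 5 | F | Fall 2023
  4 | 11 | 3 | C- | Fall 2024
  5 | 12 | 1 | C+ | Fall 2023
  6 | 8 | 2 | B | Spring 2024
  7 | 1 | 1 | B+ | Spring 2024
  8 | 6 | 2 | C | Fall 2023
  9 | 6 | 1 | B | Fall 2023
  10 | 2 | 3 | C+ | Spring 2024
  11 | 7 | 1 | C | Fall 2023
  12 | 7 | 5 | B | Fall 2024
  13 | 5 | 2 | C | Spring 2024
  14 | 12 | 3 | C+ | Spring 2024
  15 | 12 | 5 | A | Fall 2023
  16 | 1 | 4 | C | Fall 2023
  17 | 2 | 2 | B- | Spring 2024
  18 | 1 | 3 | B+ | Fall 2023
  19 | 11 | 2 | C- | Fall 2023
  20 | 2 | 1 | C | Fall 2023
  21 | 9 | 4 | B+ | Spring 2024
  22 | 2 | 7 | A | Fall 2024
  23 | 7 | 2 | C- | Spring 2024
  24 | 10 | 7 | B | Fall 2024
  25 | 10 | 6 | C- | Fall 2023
SELECT p.name, COUNT(DISTINCT c.student_id) AS distinct_student_count FROM enrollments c JOIN courses p ON c.course_id = p.id GROUP BY p.id, p.name HAVING COUNT(*) >= 3 ORDER BY distinct_student_count DESC

Execution result:
name | distinct_student_count
Music 101 | 6
Chemistry 101 | 6
Math 101 | 4
Statistics 101 | 4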